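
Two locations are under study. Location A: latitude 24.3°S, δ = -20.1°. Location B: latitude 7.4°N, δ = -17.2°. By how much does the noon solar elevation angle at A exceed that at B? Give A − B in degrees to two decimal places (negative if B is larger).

+20.40°

A: 90° − |-24.3 − (-20.1)| = 85.80°.
B: 90° − |7.4 − (-17.2)| = 65.40°.
A − B = 85.80 − 65.40 = 20.40°.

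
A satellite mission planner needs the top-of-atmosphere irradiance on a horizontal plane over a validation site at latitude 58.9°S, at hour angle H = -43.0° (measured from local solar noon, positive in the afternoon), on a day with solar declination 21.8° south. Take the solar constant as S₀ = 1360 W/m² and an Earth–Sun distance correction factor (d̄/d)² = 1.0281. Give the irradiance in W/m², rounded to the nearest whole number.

cos θ_z = sin φ sin δ + cos φ cos δ cos H = (-0.8563)(-0.3714) + (0.5165)(0.9285)(0.7314) = 0.6688.
Top-of-atmosphere irradiance = S₀ (d̄/d)² cos θ_z = 1360 × 1.0281 × 0.6688 = 935.13 W/m².

935 W/m²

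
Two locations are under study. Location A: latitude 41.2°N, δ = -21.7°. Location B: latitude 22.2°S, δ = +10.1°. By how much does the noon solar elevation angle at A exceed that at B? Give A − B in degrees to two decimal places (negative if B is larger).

-30.60°

A: 90° − |41.2 − (-21.7)| = 27.10°.
B: 90° − |-22.2 − (10.1)| = 57.70°.
A − B = 27.10 − 57.70 = -30.60°.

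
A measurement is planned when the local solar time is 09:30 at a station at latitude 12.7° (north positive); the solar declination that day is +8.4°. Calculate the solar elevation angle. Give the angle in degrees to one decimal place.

52.9°

Hour angle H = 15° × (9.5 − 12) = -37.50°.
With φ = 12.7°, δ = 8.4°, H = -37.50°: sin φ sin δ = 0.0321, cos φ cos δ cos H = 0.7656, so cos θ_z = 0.7977.
θ_z = arccos(0.7977) = 37.09°, so the elevation is 90° − 37.09° = 52.91°.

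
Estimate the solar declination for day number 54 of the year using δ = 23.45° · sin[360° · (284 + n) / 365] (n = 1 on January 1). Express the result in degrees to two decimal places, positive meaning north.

-10.51°

360 × (284 + 54) / 365 = 333.370°; sin(333.370°) = -0.4482.
δ = 23.45 × -0.4482 = -10.510° ≈ -10.51°.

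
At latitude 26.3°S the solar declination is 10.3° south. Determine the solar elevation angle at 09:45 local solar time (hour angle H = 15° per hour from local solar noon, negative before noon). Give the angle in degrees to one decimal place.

Hour angle H = 15° × (9.75 − 12) = -33.75°.
cos θ_z = sin φ sin δ + cos φ cos δ cos H = (-0.4431)(-0.1788) + (0.8965)(0.9839)(0.8315) = 0.8127.
θ_z = arccos(0.8127) = 35.64°, so the elevation is 90° − 35.64° = 54.36°.

54.4°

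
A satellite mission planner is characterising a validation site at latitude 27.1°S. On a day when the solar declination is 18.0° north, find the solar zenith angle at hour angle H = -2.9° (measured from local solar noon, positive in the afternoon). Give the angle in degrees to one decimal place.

cos θ_z = sin φ sin δ + cos φ cos δ cos H = (-0.4555)(0.3090) + (0.8902)(0.9511)(0.9987) = 0.7048.
θ_z = arccos(0.7048) = 45.19°.

45.2°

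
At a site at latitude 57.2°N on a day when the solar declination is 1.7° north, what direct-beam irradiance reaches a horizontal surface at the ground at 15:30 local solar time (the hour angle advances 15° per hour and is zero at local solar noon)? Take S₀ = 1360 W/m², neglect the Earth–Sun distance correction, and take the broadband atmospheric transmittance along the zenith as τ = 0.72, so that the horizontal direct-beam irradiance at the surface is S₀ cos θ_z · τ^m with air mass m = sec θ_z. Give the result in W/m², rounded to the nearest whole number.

191 W/m²

Hour angle H = 15° × (15.5 − 12) = 52.50°.
cos θ_z = sin φ sin δ + cos φ cos δ cos H = (0.8406)(0.0297) + (0.5417)(0.9996)(0.6088) = 0.3546.
Air mass m = 1/cos θ_z = 1/0.3546 = 2.820; τ^m = 0.72^2.820 = 0.3960.
Surface direct beam = 1360 × 0.3546 × 0.3960 = 190.97 W/m².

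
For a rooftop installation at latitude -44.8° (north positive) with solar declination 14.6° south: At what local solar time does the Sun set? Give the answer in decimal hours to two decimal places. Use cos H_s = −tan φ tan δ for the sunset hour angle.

19.00 h

cos H_s = −tan(-44.8°) · tan(-14.6°) = -0.2587, so H_s = arccos(-0.2587) = 104.99°.
Sunset is at 12 + H_s/15 = 12 + 6.999 = 18.999 h local solar time.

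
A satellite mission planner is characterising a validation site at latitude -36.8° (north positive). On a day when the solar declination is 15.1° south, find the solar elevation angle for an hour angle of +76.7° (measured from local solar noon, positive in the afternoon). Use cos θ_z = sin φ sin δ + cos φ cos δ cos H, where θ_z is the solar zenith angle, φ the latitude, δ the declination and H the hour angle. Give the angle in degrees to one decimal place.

19.5°

cos θ_z = sin(-36.8°) sin(-15.1°) + cos(-36.8°) cos(-15.1°) cos(76.70°) = 0.1560 + 0.1778 = 0.3338.
θ_z = arccos(0.3338) = 70.50°, so the elevation is 90° − 70.50° = 19.50°.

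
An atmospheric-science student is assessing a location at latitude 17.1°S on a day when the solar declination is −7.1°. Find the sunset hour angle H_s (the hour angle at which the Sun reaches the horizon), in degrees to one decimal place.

92.2°

−tan φ tan δ = −(-0.3076)(-0.1246) = -0.0383; H_s = arccos(-0.0383) = 92.19°.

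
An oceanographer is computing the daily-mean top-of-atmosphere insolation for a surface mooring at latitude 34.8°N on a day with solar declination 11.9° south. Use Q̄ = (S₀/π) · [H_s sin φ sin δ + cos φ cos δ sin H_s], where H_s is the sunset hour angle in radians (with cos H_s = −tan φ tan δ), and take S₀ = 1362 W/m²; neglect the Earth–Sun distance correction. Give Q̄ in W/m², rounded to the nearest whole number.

272 W/m²

cos H_s = −tan(34.8°) · tan(-11.9°) = 0.1465, so H_s = arccos(0.1465) = 81.58°. In radians, H_s = 1.4238.
H_s sin φ sin δ = 1.4238 × 0.5707 × -0.2062 = -0.1676.
cos φ cos δ sin H_s = 0.8211 × 0.9785 × 0.9892 = 0.7948.
Q̄ = (1362/π) × (-0.1676 + 0.7948) = 433.54 × 0.6272 = 271.92 W/m².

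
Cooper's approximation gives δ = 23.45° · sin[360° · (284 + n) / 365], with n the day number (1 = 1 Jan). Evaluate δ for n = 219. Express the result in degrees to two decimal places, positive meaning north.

+16.26°

360 × (284 + 219) / 365 = 496.110°; sin(496.110°) = 0.6933.
δ = 23.45 × 0.6933 = 16.258° ≈ +16.26°.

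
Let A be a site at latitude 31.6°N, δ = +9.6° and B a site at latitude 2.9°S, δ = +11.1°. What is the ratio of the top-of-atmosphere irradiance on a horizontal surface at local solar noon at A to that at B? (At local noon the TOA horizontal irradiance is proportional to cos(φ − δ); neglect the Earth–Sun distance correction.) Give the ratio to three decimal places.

A: cos θ_z = cos(31.6° − (9.6°)) = 0.9272.
B: cos θ_z = cos(-2.9° − (11.1°)) = 0.9703.
Ratio A/B = 0.9272 / 0.9703 = 0.9556.

0.956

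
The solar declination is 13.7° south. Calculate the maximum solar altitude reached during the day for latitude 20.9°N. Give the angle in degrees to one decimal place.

At local solar noon the hour angle is zero, so the elevation is 90° − |φ − δ| = 90° − |20.9° − (-13.7°)| = 90° − 34.6° = 55.4°.

55.4°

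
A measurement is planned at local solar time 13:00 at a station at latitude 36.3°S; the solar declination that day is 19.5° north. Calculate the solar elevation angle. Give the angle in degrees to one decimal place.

32.4°

Hour angle H = 15° × (13 − 12) = 15.00°.
cos θ_z = sin(-36.3°) sin(19.5°) + cos(-36.3°) cos(19.5°) cos(15.00°) = -0.1976 + 0.7338 = 0.5362.
θ_z = arccos(0.5362) = 57.57°, so the elevation is 90° − 57.57° = 32.43°.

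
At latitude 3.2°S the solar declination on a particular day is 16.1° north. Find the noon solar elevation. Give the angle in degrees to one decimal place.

At local solar noon the hour angle is zero, so the elevation is 90° − |φ − δ| = 90° − |-3.2° − (16.1°)| = 90° − 19.3° = 70.7°.

70.7°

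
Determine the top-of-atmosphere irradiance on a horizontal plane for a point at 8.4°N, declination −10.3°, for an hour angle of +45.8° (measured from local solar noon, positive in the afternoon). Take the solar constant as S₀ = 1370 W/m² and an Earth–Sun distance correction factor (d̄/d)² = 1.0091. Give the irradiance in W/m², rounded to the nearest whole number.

902 W/m²

cos θ_z = sin φ sin δ + cos φ cos δ cos H = (0.1461)(-0.1788) + (0.9893)(0.9839)(0.6972) = 0.6525.
Top-of-atmosphere irradiance = S₀ (d̄/d)² cos θ_z = 1370 × 1.0091 × 0.6525 = 902.06 W/m².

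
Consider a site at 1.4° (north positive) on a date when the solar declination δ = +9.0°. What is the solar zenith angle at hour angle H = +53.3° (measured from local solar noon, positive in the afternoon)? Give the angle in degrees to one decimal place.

cos θ_z = sin φ sin δ + cos φ cos δ cos H = (0.0244)(0.1564) + (0.9997)(0.9877)(0.5976) = 0.5939.
θ_z = arccos(0.5939) = 53.57°.

53.6°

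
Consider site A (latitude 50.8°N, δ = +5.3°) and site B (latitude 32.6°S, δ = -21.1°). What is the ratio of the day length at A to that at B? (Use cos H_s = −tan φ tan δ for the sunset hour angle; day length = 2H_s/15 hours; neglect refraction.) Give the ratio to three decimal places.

0.926

A: H_s = arccos(−tan 50.8° · tan 5.3°) = 96.53°, so 2H_s/15 = 12.8707 h.
B: H_s = arccos(−tan -32.6° · tan -21.1°) = 104.29°, so 2H_s/15 = 13.9053 h.
Ratio A/B = 12.8707 / 13.9053 = 0.9256.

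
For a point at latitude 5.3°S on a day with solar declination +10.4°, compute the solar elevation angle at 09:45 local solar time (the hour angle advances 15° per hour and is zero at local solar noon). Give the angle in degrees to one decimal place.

Hour angle H = 15° × (9.75 − 12) = -33.75°.
cos θ_z = sin(-5.3°) sin(10.4°) + cos(-5.3°) cos(10.4°) cos(-33.75°) = -0.0167 + 0.8143 = 0.7976.
θ_z = arccos(0.7976) = 37.10°, so the elevation is 90° − 37.10° = 52.90°.

52.9°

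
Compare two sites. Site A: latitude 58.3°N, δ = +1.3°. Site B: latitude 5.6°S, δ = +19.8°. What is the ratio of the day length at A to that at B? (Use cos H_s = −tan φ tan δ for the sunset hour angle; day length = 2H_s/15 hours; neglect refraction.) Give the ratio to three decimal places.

A: H_s = arccos(−tan 58.3° · tan 1.3°) = 92.11°, so 2H_s/15 = 12.2813 h.
B: H_s = arccos(−tan -5.6° · tan 19.8°) = 87.98°, so 2H_s/15 = 11.7307 h.
Ratio A/B = 12.2813 / 11.7307 = 1.0469.

1.047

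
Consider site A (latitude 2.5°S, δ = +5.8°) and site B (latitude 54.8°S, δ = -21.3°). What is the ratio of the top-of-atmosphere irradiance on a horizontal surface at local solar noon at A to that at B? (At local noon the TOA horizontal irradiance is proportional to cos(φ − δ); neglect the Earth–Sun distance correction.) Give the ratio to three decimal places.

1.187

A: cos θ_z = cos(-2.5° − (5.8°)) = 0.9895.
B: cos θ_z = cos(-54.8° − (-21.3°)) = 0.8339.
Ratio A/B = 0.9895 / 0.8339 = 1.1866.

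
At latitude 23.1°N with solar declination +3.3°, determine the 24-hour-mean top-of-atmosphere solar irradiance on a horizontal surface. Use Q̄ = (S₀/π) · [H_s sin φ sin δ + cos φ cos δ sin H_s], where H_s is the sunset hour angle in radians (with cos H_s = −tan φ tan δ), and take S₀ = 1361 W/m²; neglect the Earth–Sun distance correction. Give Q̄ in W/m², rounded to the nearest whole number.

413 W/m²

−tan φ tan δ = −(0.4265)(0.0577) = -0.0246; H_s = arccos(-0.0246) = 91.41°. In radians, H_s = 1.5954.
H_s sin φ sin δ = 1.5954 × 0.3923 × 0.0576 = 0.0361.
cos φ cos δ sin H_s = 0.9198 × 0.9983 × 0.9997 = 0.9180.
Q̄ = (1361/π) × (0.0361 + 0.9180) = 433.22 × 0.9541 = 413.34 W/m².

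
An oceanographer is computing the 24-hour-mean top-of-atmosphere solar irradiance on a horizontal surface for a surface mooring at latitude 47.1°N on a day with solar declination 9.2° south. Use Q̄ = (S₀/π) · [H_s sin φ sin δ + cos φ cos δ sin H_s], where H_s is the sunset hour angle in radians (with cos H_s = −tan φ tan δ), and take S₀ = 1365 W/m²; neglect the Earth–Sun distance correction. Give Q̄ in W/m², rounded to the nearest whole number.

cos H_s = −tan(47.1°) · tan(-9.2°) = 0.1743, so H_s = arccos(0.1743) = 79.96°. In radians, H_s = 1.3956.
H_s sin φ sin δ = 1.3956 × 0.7325 × -0.1599 = -0.1635.
cos φ cos δ sin H_s = 0.6807 × 0.9871 × 0.9847 = 0.6616.
Q̄ = (1365/π) × (-0.1635 + 0.6616) = 434.49 × 0.4981 = 216.42 W/m².

216 W/m²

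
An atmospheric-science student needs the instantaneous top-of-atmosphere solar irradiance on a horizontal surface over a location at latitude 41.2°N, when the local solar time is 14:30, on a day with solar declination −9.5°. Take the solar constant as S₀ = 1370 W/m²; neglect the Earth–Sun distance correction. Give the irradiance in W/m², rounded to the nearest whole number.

658 W/m²

Hour angle H = 15° × (14.5 − 12) = 37.50°.
cos θ_z = sin φ sin δ + cos φ cos δ cos H = (0.6587)(-0.1650) + (0.7524)(0.9863)(0.7934) = 0.4801.
Top-of-atmosphere irradiance = S₀ cos θ_z = 1370 × 0.4801 = 657.74 W/m².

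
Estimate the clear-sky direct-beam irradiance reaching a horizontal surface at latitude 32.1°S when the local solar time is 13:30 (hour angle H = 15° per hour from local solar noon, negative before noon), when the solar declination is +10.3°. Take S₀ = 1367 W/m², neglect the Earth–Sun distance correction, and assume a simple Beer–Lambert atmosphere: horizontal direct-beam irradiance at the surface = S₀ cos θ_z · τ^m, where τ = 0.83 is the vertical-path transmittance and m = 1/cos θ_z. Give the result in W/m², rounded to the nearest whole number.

700 W/m²

Hour angle H = 15° × (13.5 − 12) = 22.50°.
cos θ_z = sin φ sin δ + cos φ cos δ cos H = (-0.5314)(0.1788) + (0.8471)(0.9839)(0.9239) = 0.6750.
Air mass m = 1/cos θ_z = 1/0.6750 = 1.481; τ^m = 0.83^1.481 = 0.7588.
Surface direct beam = 1367 × 0.6750 × 0.7588 = 700.16 W/m².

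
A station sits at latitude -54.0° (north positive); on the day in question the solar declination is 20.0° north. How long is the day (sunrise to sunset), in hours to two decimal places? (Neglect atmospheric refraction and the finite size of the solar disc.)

−tan φ tan δ = −(-1.3764)(0.3640) = 0.5010; H_s = arccos(0.5010) = 59.93°.
Day length = 2 H_s / 15° h⁻¹ = 119.86° / 15 = 7.991 h.

7.99 hours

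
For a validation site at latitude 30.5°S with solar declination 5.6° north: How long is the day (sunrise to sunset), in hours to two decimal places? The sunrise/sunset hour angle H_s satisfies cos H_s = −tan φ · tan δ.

11.56 hours

cos H_s = −tan(-30.5°) · tan(5.6°) = 0.0578, so H_s = arccos(0.0578) = 86.69°.
Day length = 2 H_s / 15° h⁻¹ = 173.38° / 15 = 11.559 h.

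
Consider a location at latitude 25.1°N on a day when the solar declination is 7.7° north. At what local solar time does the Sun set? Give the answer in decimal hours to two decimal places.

18.24 h

cos H_s = −tan(25.1°) · tan(7.7°) = -0.0633, so H_s = arccos(-0.0633) = 93.63°.
Sunset is at 12 + H_s/15 = 12 + 6.242 = 18.242 h local solar time.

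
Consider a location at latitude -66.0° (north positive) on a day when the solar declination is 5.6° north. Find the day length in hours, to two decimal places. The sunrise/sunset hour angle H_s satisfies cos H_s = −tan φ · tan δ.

10.30 hours

−tan φ tan δ = −(-2.2460)(0.0981) = 0.2203; H_s = arccos(0.2203) = 77.27°.
Day length = 2 H_s / 15° h⁻¹ = 154.54° / 15 = 10.303 h.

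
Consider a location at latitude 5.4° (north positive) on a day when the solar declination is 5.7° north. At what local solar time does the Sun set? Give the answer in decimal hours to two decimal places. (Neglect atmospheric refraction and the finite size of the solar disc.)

18.04 h

The sunset hour angle satisfies cos H_s = −tan φ tan δ = -0.0094, giving H_s = 90.54°.
Sunset is at 12 + H_s/15 = 12 + 6.036 = 18.036 h local solar time.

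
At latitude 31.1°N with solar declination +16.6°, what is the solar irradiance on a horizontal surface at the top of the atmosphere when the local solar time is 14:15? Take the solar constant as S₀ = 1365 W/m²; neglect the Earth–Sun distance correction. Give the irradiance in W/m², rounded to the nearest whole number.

Hour angle H = 15° × (14.25 − 12) = 33.75°.
cos θ_z = sin(31.1°) sin(16.6°) + cos(31.1°) cos(16.6°) cos(33.75°) = 0.1476 + 0.6823 = 0.8299.
Top-of-atmosphere irradiance = S₀ cos θ_z = 1365 × 0.8299 = 1132.81 W/m².

1133 W/m²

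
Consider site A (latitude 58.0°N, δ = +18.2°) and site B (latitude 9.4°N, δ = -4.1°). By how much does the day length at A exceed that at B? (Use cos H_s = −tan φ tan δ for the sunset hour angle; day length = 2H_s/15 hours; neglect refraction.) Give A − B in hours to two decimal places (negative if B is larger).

A: H_s = arccos(−tan 58.0° · tan 18.2°) = 121.75°, so 2H_s/15 = 16.2333 h.
B: H_s = arccos(−tan 9.4° · tan -4.1°) = 89.32°, so 2H_s/15 = 11.9093 h.
A − B = 16.2333 − 11.9093 = 4.3240 h.

+4.32 h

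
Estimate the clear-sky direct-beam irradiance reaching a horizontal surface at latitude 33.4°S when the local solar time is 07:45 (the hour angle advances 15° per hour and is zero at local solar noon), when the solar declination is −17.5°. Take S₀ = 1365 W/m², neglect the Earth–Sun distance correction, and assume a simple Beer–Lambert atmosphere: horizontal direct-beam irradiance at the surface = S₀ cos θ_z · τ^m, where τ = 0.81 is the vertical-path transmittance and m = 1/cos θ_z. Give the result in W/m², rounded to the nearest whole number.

Hour angle H = 15° × (7.75 − 12) = -63.75°.
cos θ_z = sin φ sin δ + cos φ cos δ cos H = (-0.5505)(-0.3007) + (0.8348)(0.9537)(0.4423) = 0.5177.
Air mass m = 1/cos θ_z = 1/0.5177 = 1.932; τ^m = 0.81^1.932 = 0.6656.
Surface direct beam = 1365 × 0.5177 × 0.6656 = 470.35 W/m².

470 W/m²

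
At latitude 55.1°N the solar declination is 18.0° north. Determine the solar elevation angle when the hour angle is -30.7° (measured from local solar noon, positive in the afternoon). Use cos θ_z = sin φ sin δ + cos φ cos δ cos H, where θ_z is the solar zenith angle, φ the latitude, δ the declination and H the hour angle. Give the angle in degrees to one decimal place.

With φ = 55.1°, δ = 18.0°, H = -30.70°: sin φ sin δ = 0.2534, cos φ cos δ cos H = 0.4679, so cos θ_z = 0.7213.
θ_z = arccos(0.7213) = 43.84°, so the elevation is 90° − 43.84° = 46.16°.

46.2°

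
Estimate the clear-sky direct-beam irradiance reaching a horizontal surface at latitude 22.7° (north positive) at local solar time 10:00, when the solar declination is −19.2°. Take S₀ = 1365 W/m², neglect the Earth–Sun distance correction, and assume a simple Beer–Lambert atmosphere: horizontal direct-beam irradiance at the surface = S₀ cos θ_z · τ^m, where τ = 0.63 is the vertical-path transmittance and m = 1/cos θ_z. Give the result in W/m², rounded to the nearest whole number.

410 W/m²

Hour angle H = 15° × (10 − 12) = -30.00°.
cos θ_z = sin(22.7°) sin(-19.2°) + cos(22.7°) cos(-19.2°) cos(-30.00°) = -0.1269 + 0.7545 = 0.6276.
Air mass m = 1/cos θ_z = 1/0.6276 = 1.593; τ^m = 0.63^1.593 = 0.4790.
Surface direct beam = 1365 × 0.6276 × 0.4790 = 410.35 W/m².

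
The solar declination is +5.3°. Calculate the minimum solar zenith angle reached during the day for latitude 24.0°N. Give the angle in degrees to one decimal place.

18.7°

At local solar noon the hour angle is zero, so the zenith angle is |φ − δ| = |24.0° − (5.3°)| = 18.7°.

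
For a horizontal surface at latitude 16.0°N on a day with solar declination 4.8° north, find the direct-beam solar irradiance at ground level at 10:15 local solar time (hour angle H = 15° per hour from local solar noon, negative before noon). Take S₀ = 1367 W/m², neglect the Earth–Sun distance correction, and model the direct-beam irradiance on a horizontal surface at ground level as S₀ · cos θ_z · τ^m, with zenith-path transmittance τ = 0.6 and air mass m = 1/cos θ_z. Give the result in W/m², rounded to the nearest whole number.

676 W/m²

Hour angle H = 15° × (10.25 − 12) = -26.25°.
With φ = 16.0°, δ = 4.8°, H = -26.25°: sin φ sin δ = 0.0231, cos φ cos δ cos H = 0.8591, so cos θ_z = 0.8822.
Air mass m = 1/cos θ_z = 1/0.8822 = 1.134; τ^m = 0.6^1.134 = 0.5603.
Surface direct beam = 1367 × 0.8822 × 0.5603 = 675.70 W/m².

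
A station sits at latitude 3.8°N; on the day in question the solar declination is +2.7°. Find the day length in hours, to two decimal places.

−tan φ tan δ = −(0.0664)(0.0472) = -0.0031; H_s = arccos(-0.0031) = 90.18°.
Day length = 2 H_s / 15° h⁻¹ = 180.36° / 15 = 12.024 h.

12.02 hours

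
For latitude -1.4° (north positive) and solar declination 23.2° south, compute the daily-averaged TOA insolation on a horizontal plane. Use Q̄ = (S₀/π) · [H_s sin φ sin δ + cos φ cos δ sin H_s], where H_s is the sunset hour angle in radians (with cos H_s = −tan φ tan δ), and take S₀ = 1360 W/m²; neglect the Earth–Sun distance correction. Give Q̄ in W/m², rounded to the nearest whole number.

−tan φ tan δ = −(-0.0244)(-0.4286) = -0.0105; H_s = arccos(-0.0105) = 90.60°. In radians, H_s = 1.5813.
H_s sin φ sin δ = 1.5813 × -0.0244 × -0.3939 = 0.0152.
cos φ cos δ sin H_s = 0.9997 × 0.9191 × 0.9999 = 0.9187.
Q̄ = (1360/π) × (0.0152 + 0.9187) = 432.90 × 0.9339 = 404.29 W/m².

404 W/m²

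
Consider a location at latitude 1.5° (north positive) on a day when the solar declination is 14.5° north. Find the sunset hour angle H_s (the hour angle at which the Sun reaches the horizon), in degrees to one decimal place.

90.4°

cos H_s = −tan(1.5°) · tan(14.5°) = -0.0068, so H_s = arccos(-0.0068) = 90.39°.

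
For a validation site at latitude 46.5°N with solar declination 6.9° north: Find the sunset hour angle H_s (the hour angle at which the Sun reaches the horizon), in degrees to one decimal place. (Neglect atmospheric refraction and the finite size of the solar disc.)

cos H_s = −tan(46.5°) · tan(6.9°) = -0.1275, so H_s = arccos(-0.1275) = 97.33°.

97.3°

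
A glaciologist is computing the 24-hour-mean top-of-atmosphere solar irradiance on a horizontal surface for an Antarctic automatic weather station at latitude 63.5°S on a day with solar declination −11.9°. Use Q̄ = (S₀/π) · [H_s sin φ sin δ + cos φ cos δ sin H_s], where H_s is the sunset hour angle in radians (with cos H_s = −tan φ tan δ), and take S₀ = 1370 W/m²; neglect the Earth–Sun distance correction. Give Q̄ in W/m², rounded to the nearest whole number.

334 W/m²

−tan φ tan δ = −(-2.0057)(-0.2107) = -0.4226; H_s = arccos(-0.4226) = 115.00°. In radians, H_s = 2.0071.
H_s sin φ sin δ = 2.0071 × -0.8949 × -0.2062 = 0.3704.
cos φ cos δ sin H_s = 0.4462 × 0.9785 × 0.9063 = 0.3957.
Q̄ = (1370/π) × (0.3704 + 0.3957) = 436.08 × 0.7661 = 334.08 W/m².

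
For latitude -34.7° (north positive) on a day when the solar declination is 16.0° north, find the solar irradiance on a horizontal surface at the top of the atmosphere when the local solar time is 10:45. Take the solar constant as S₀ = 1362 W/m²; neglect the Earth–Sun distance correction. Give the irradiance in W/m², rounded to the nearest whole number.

Hour angle H = 15° × (10.75 − 12) = -18.75°.
cos θ_z = sin(-34.7°) sin(16.0°) + cos(-34.7°) cos(16.0°) cos(-18.75°) = -0.1569 + 0.7484 = 0.5915.
Top-of-atmosphere irradiance = S₀ cos θ_z = 1362 × 0.5915 = 805.62 W/m².

806 W/m²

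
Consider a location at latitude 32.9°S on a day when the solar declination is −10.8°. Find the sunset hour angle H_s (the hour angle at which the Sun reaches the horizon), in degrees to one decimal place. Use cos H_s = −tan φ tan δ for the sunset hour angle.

97.1°

cos H_s = −tan(-32.9°) · tan(-10.8°) = -0.1234, so H_s = arccos(-0.1234) = 97.09°.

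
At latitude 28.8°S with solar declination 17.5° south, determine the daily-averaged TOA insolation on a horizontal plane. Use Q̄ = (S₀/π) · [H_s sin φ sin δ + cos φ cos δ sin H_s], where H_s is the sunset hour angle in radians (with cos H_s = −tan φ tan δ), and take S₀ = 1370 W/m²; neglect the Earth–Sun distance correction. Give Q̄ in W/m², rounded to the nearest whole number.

469 W/m²

cos H_s = −tan(-28.8°) · tan(-17.5°) = -0.1733, so H_s = arccos(-0.1733) = 99.98°. In radians, H_s = 1.7450.
H_s sin φ sin δ = 1.7450 × -0.4818 × -0.3007 = 0.2528.
cos φ cos δ sin H_s = 0.8763 × 0.9537 × 0.9849 = 0.8231.
Q̄ = (1370/π) × (0.2528 + 0.8231) = 436.08 × 1.0759 = 469.18 W/m².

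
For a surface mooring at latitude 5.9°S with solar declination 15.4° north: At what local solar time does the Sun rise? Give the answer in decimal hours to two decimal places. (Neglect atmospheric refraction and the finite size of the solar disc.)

6.11 h

cos H_s = −tan(-5.9°) · tan(15.4°) = 0.0285, so H_s = arccos(0.0285) = 88.37°.
Sunrise is at 12 − H_s/15 = 12 − 5.891 = 6.109 h local solar time.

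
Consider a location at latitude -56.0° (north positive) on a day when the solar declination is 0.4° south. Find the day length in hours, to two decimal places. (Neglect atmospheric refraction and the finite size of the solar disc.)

The sunset hour angle satisfies cos H_s = −tan φ tan δ = -0.0104, giving H_s = 90.60°.
Day length = 2 H_s / 15° h⁻¹ = 181.20° / 15 = 12.080 h.

12.08 hours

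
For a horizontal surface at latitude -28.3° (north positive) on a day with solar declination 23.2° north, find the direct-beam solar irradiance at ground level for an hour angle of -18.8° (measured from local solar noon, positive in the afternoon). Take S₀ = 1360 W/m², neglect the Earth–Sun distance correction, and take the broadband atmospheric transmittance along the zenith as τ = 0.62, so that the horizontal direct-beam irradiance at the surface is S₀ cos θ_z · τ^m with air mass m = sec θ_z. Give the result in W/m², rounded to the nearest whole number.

345 W/m²

cos θ_z = sin(-28.3°) sin(23.2°) + cos(-28.3°) cos(23.2°) cos(-18.80°) = -0.1868 + 0.7661 = 0.5793.
Air mass m = 1/cos θ_z = 1/0.5793 = 1.726; τ^m = 0.62^1.726 = 0.4382.
Surface direct beam = 1360 × 0.5793 × 0.4382 = 345.23 W/m².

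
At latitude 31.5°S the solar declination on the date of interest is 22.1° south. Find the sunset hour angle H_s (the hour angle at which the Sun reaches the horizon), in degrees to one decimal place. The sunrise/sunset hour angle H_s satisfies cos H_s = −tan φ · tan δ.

−tan φ tan δ = −(-0.6128)(-0.4061) = -0.2489; H_s = arccos(-0.2489) = 104.41°.

104.4°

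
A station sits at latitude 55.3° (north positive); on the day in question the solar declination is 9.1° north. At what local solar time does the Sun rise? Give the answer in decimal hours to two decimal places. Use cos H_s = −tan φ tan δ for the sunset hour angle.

cos H_s = −tan(55.3°) · tan(9.1°) = -0.2313, so H_s = arccos(-0.2313) = 103.37°.
Sunrise is at 12 − H_s/15 = 12 − 6.891 = 5.109 h local solar time.

5.11 h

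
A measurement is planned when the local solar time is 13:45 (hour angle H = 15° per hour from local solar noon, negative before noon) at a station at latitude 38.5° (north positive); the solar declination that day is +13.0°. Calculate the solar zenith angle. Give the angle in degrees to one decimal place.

Hour angle H = 15° × (13.75 − 12) = 26.25°.
cos θ_z = sin(38.5°) sin(13.0°) + cos(38.5°) cos(13.0°) cos(26.25°) = 0.1400 + 0.6839 = 0.8239.
θ_z = arccos(0.8239) = 34.52°.

34.5°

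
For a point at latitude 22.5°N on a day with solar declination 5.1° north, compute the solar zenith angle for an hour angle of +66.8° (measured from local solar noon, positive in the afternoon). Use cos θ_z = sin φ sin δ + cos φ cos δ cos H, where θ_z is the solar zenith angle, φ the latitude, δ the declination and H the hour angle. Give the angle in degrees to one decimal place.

With φ = 22.5°, δ = 5.1°, H = 66.80°: sin φ sin δ = 0.0340, cos φ cos δ cos H = 0.3625, so cos θ_z = 0.3965.
θ_z = arccos(0.3965) = 66.64°.

66.6°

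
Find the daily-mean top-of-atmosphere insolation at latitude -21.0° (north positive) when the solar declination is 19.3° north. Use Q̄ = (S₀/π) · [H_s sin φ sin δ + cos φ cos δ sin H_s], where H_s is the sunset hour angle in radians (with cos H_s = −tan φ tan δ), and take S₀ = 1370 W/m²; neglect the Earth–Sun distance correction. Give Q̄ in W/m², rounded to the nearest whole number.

307 W/m²

The sunset hour angle satisfies cos H_s = −tan φ tan δ = 0.1344, giving H_s = 82.28°. In radians, H_s = 1.4361.
H_s sin φ sin δ = 1.4361 × -0.3584 × 0.3305 = -0.1701.
cos φ cos δ sin H_s = 0.9336 × 0.9438 × 0.9909 = 0.8731.
Q̄ = (1370/π) × (-0.1701 + 0.8731) = 436.08 × 0.7030 = 306.56 W/m².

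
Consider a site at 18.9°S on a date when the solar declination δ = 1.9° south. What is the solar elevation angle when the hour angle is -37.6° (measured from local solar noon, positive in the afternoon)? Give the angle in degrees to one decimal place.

49.5°

With φ = -18.9°, δ = -1.9°, H = -37.60°: sin φ sin δ = 0.0107, cos φ cos δ cos H = 0.7492, so cos θ_z = 0.7599.
θ_z = arccos(0.7599) = 40.54°, so the elevation is 90° − 40.54° = 49.46°.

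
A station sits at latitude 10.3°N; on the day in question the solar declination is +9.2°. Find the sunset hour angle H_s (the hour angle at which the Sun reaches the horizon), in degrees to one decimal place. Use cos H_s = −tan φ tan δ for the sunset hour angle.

−tan φ tan δ = −(0.1817)(0.1620) = -0.0294; H_s = arccos(-0.0294) = 91.68°.

91.7°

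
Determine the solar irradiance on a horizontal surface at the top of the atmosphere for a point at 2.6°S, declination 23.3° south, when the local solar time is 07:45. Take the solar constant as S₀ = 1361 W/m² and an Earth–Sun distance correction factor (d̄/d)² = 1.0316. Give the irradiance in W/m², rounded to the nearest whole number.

Hour angle H = 15° × (7.75 − 12) = -63.75°.
With φ = -2.6°, δ = -23.3°, H = -63.75°: sin φ sin δ = 0.0179, cos φ cos δ cos H = 0.4058, so cos θ_z = 0.4237.
Top-of-atmosphere irradiance = S₀ (d̄/d)² cos θ_z = 1361 × 1.0316 × 0.4237 = 594.88 W/m².

595 W/m²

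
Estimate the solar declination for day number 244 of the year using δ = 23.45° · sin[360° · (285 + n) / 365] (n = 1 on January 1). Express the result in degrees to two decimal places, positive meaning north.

+7.34°

360 × (285 + 244) / 365 = 521.753°; sin(521.753°) = 0.3131.
δ = 23.45 × 0.3131 = 7.342° ≈ +7.34°.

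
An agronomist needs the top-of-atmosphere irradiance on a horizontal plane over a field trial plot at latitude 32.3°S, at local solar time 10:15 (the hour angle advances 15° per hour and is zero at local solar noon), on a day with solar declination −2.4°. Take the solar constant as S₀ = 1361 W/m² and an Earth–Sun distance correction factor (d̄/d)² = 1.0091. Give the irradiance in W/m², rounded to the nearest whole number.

Hour angle H = 15° × (10.25 − 12) = -26.25°.
With φ = -32.3°, δ = -2.4°, H = -26.25°: sin φ sin δ = 0.0224, cos φ cos δ cos H = 0.7574, so cos θ_z = 0.7798.
Top-of-atmosphere irradiance = S₀ (d̄/d)² cos θ_z = 1361 × 1.0091 × 0.7798 = 1070.97 W/m².

1071 W/m²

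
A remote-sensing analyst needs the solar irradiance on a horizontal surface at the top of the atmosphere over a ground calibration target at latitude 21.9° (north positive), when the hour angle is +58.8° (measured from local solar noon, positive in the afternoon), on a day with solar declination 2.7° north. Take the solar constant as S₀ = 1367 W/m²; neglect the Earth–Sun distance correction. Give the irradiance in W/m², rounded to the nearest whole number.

cos θ_z = sin φ sin δ + cos φ cos δ cos H = (0.3730)(0.0471) + (0.9278)(0.9989)(0.5180) = 0.4976.
Top-of-atmosphere irradiance = S₀ cos θ_z = 1367 × 0.4976 = 680.22 W/m².

680 W/m²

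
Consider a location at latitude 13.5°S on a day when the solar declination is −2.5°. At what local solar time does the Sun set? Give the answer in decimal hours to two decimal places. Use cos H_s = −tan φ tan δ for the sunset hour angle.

The sunset hour angle satisfies cos H_s = −tan φ tan δ = -0.0105, giving H_s = 90.60°.
Sunset is at 12 + H_s/15 = 12 + 6.040 = 18.040 h local solar time.

18.04 h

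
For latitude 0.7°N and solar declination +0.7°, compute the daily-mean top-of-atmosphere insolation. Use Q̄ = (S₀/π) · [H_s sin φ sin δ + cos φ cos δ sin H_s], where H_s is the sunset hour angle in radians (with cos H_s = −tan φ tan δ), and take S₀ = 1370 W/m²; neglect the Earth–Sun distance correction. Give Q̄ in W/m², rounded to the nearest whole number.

cos H_s = −tan(0.7°) · tan(0.7°) = -0.0001, so H_s = arccos(-0.0001) = 90.01°. In radians, H_s = 1.5710.
H_s sin φ sin δ = 1.5710 × 0.0122 × 0.0122 = 0.0002.
cos φ cos δ sin H_s = 0.9999 × 0.9999 × 1.0000 = 0.9998.
Q̄ = (1370/π) × (0.0002 + 0.9998) = 436.08 × 1.0000 = 436.08 W/m².

436 W/m²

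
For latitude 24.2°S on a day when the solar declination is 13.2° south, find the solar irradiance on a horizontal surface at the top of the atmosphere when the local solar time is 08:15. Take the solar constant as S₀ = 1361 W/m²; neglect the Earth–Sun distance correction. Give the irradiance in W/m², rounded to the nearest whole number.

Hour angle H = 15° × (8.25 − 12) = -56.25°.
With φ = -24.2°, δ = -13.2°, H = -56.25°: sin φ sin δ = 0.0936, cos φ cos δ cos H = 0.4934, so cos θ_z = 0.5870.
Top-of-atmosphere irradiance = S₀ cos θ_z = 1361 × 0.5870 = 798.91 W/m².

799 W/m²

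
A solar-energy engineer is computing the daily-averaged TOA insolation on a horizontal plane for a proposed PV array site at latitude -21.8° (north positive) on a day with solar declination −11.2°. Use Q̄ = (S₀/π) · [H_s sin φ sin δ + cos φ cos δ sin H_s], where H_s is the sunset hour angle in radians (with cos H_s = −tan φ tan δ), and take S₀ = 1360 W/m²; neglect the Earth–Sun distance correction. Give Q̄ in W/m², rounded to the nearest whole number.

445 W/m²

−tan φ tan δ = −(-0.4000)(-0.1980) = -0.0792; H_s = arccos(-0.0792) = 94.54°. In radians, H_s = 1.6500.
H_s sin φ sin δ = 1.6500 × -0.3714 × -0.1942 = 0.1190.
cos φ cos δ sin H_s = 0.9285 × 0.9810 × 0.9969 = 0.9080.
Q̄ = (1360/π) × (0.1190 + 0.9080) = 432.90 × 1.0270 = 444.59 W/m².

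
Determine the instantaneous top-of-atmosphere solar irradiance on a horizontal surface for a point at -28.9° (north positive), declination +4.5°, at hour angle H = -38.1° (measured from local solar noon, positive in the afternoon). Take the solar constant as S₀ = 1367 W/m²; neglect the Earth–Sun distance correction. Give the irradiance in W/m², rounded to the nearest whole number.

With φ = -28.9°, δ = 4.5°, H = -38.10°: sin φ sin δ = -0.0379, cos φ cos δ cos H = 0.6868, so cos θ_z = 0.6489.
Top-of-atmosphere irradiance = S₀ cos θ_z = 1367 × 0.6489 = 887.05 W/m².

887 W/m²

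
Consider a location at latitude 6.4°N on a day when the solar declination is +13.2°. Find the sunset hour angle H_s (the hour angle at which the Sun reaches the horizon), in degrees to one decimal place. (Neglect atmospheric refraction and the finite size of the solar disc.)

91.5°

cos H_s = −tan(6.4°) · tan(13.2°) = -0.0263, so H_s = arccos(-0.0263) = 91.51°.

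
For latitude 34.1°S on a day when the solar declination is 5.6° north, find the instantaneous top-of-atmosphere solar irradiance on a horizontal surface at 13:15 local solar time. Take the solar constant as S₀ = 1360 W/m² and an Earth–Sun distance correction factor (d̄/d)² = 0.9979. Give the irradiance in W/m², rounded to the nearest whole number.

Hour angle H = 15° × (13.25 − 12) = 18.75°.
cos θ_z = sin φ sin δ + cos φ cos δ cos H = (-0.5606)(0.0976) + (0.8281)(0.9952)(0.9469) = 0.7256.
Top-of-atmosphere irradiance = S₀ (d̄/d)² cos θ_z = 1360 × 0.9979 × 0.7256 = 984.74 W/m².

985 W/m²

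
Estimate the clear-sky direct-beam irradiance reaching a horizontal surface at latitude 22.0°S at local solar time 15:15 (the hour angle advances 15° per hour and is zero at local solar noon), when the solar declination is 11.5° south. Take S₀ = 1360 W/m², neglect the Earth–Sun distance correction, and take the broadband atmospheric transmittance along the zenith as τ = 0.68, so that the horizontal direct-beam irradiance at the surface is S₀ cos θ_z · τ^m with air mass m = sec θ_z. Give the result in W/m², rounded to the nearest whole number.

517 W/m²

Hour angle H = 15° × (15.25 − 12) = 48.75°.
cos θ_z = sin φ sin δ + cos φ cos δ cos H = (-0.3746)(-0.1994) + (0.9272)(0.9799)(0.6593) = 0.6737.
Air mass m = 1/cos θ_z = 1/0.6737 = 1.484; τ^m = 0.68^1.484 = 0.5642.
Surface direct beam = 1360 × 0.6737 × 0.5642 = 516.94 W/m².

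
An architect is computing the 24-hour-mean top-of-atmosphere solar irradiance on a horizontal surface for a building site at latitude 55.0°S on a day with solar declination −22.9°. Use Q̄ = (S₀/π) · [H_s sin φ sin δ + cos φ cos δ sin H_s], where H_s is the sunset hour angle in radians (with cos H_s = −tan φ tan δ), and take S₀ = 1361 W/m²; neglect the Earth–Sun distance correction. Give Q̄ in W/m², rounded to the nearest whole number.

cos H_s = −tan(-55.0°) · tan(-22.9°) = -0.6033, so H_s = arccos(-0.6033) = 127.11°. In radians, H_s = 2.2185.
H_s sin φ sin δ = 2.2185 × -0.8192 × -0.3891 = 0.7071.
cos φ cos δ sin H_s = 0.5736 × 0.9212 × 0.7975 = 0.4214.
Q̄ = (1361/π) × (0.7071 + 0.4214) = 433.22 × 1.1285 = 488.89 W/m².

489 W/m²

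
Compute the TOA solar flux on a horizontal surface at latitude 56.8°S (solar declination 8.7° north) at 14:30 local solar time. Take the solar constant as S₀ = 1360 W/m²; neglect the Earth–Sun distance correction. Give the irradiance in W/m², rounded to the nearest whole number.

Hour angle H = 15° × (14.5 − 12) = 37.50°.
With φ = -56.8°, δ = 8.7°, H = 37.50°: sin φ sin δ = -0.1266, cos φ cos δ cos H = 0.4294, so cos θ_z = 0.3028.
Top-of-atmosphere irradiance = S₀ cos θ_z = 1360 × 0.3028 = 411.81 W/m².

412 W/m²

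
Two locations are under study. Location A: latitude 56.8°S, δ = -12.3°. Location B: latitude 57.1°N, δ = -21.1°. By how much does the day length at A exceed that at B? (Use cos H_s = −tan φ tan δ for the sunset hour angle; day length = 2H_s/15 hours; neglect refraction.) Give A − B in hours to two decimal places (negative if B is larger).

A: H_s = arccos(−tan -56.8° · tan -12.3°) = 109.46°, so 2H_s/15 = 14.5947 h.
B: H_s = arccos(−tan 57.1° · tan -21.1°) = 53.38°, so 2H_s/15 = 7.1173 h.
A − B = 14.5947 − 7.1173 = 7.4774 h.

+7.48 h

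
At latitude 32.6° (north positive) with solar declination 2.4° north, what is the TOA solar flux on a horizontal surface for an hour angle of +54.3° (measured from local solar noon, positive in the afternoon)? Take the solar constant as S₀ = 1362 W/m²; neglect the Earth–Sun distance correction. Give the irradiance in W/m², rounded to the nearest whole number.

700 W/m²

cos θ_z = sin(32.6°) sin(2.4°) + cos(32.6°) cos(2.4°) cos(54.30°) = 0.0226 + 0.4912 = 0.5138.
Top-of-atmosphere irradiance = S₀ cos θ_z = 1362 × 0.5138 = 699.80 W/m².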